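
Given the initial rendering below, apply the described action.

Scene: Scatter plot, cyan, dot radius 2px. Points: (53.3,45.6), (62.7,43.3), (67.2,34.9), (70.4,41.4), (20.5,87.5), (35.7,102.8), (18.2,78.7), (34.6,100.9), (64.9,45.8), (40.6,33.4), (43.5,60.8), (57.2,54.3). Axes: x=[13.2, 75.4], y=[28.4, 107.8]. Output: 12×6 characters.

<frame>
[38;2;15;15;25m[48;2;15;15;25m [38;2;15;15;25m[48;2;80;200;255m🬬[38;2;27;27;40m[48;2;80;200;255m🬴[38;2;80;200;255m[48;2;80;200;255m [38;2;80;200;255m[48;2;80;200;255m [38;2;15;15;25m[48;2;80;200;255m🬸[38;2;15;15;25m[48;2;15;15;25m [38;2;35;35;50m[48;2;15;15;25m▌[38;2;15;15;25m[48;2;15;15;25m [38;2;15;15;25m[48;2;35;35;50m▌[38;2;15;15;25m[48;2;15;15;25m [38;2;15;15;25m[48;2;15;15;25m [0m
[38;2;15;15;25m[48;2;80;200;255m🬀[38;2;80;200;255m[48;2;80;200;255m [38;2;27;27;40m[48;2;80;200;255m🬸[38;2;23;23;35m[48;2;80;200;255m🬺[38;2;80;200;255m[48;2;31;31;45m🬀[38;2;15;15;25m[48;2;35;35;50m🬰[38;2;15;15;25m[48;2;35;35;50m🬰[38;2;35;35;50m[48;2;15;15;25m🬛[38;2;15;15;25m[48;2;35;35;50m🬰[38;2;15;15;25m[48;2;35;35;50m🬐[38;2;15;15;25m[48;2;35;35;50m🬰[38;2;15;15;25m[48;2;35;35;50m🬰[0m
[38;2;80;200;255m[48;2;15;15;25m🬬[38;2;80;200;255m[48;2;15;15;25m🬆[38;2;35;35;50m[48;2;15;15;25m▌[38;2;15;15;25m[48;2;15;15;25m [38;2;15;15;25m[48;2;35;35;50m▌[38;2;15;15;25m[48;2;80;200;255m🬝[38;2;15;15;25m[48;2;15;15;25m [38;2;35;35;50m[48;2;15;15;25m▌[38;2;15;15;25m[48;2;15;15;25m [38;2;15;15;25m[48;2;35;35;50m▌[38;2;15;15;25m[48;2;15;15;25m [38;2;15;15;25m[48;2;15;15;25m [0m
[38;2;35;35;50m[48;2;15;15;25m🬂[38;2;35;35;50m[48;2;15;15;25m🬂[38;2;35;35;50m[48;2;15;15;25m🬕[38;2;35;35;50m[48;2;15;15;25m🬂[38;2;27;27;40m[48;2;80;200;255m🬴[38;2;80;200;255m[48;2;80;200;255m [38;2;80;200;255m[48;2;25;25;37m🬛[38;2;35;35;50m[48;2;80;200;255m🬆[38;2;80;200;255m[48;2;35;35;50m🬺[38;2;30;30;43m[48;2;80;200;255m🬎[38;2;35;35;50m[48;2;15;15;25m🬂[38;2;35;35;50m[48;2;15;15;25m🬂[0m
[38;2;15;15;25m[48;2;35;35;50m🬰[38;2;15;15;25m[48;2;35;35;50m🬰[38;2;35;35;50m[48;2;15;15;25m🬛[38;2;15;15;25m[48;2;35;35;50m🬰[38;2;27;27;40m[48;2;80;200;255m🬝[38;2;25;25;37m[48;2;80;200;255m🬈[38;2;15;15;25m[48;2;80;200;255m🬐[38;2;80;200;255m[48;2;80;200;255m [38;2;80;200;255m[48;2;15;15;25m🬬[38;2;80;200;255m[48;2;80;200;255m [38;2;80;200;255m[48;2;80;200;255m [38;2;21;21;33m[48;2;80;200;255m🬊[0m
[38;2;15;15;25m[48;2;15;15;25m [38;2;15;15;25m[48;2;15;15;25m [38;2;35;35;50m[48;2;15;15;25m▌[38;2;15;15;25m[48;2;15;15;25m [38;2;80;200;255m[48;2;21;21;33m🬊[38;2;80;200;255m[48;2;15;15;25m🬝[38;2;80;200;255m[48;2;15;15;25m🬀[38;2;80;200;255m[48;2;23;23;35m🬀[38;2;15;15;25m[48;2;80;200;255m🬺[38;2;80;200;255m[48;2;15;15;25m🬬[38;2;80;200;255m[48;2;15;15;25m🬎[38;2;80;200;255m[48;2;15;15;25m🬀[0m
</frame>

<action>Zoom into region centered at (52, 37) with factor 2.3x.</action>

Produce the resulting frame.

<frame>
[38;2;15;15;25m[48;2;15;15;25m [38;2;15;15;25m[48;2;15;15;25m [38;2;35;35;50m[48;2;15;15;25m▌[38;2;15;15;25m[48;2;15;15;25m [38;2;15;15;25m[48;2;35;35;50m▌[38;2;15;15;25m[48;2;15;15;25m [38;2;15;15;25m[48;2;80;200;255m🬪[38;2;80;200;255m[48;2;35;35;50m🬬[38;2;80;200;255m[48;2;15;15;25m🬆[38;2;15;15;25m[48;2;35;35;50m▌[38;2;15;15;25m[48;2;15;15;25m [38;2;15;15;25m[48;2;80;200;255m🬬[0m
[38;2;15;15;25m[48;2;35;35;50m🬰[38;2;15;15;25m[48;2;35;35;50m🬰[38;2;35;35;50m[48;2;15;15;25m🬛[38;2;15;15;25m[48;2;35;35;50m🬰[38;2;15;15;25m[48;2;35;35;50m🬐[38;2;15;15;25m[48;2;80;200;255m🬐[38;2;80;200;255m[48;2;80;200;255m [38;2;27;27;40m[48;2;80;200;255m🬸[38;2;15;15;25m[48;2;35;35;50m🬰[38;2;28;28;41m[48;2;80;200;255m🬆[38;2;80;200;255m[48;2;80;200;255m [38;2;80;200;255m[48;2;80;200;255m [0m
[38;2;15;15;25m[48;2;80;200;255m🬝[38;2;15;15;25m[48;2;15;15;25m [38;2;35;35;50m[48;2;15;15;25m▌[38;2;15;15;25m[48;2;15;15;25m [38;2;15;15;25m[48;2;35;35;50m▌[38;2;15;15;25m[48;2;15;15;25m [38;2;80;200;255m[48;2;15;15;25m🬀[38;2;35;35;50m[48;2;15;15;25m▌[38;2;15;15;25m[48;2;15;15;25m [38;2;23;23;35m[48;2;80;200;255m🬺[38;2;80;200;255m[48;2;15;15;25m🬆[38;2;80;200;255m[48;2;15;15;25m🬀[0m
[38;2;80;200;255m[48;2;80;200;255m [38;2;80;200;255m[48;2;25;25;37m🬛[38;2;35;35;50m[48;2;15;15;25m🬕[38;2;35;35;50m[48;2;15;15;25m🬂[38;2;35;35;50m[48;2;15;15;25m🬨[38;2;35;35;50m[48;2;15;15;25m🬂[38;2;35;35;50m[48;2;15;15;25m🬂[38;2;35;35;50m[48;2;15;15;25m🬕[38;2;35;35;50m[48;2;15;15;25m🬂[38;2;35;35;50m[48;2;15;15;25m🬨[38;2;35;35;50m[48;2;15;15;25m🬂[38;2;35;35;50m[48;2;15;15;25m🬂[0m
[38;2;23;23;35m[48;2;80;200;255m🬺[38;2;15;15;25m[48;2;35;35;50m🬰[38;2;35;35;50m[48;2;15;15;25m🬛[38;2;15;15;25m[48;2;35;35;50m🬰[38;2;15;15;25m[48;2;35;35;50m🬐[38;2;15;15;25m[48;2;35;35;50m🬰[38;2;15;15;25m[48;2;35;35;50m🬰[38;2;35;35;50m[48;2;15;15;25m🬛[38;2;15;15;25m[48;2;35;35;50m🬰[38;2;15;15;25m[48;2;35;35;50m🬐[38;2;15;15;25m[48;2;35;35;50m🬰[38;2;15;15;25m[48;2;35;35;50m🬰[0m
[38;2;15;15;25m[48;2;15;15;25m [38;2;15;15;25m[48;2;15;15;25m [38;2;35;35;50m[48;2;15;15;25m▌[38;2;15;15;25m[48;2;15;15;25m [38;2;15;15;25m[48;2;35;35;50m▌[38;2;15;15;25m[48;2;15;15;25m [38;2;15;15;25m[48;2;15;15;25m [38;2;35;35;50m[48;2;15;15;25m▌[38;2;15;15;25m[48;2;15;15;25m [38;2;15;15;25m[48;2;35;35;50m▌[38;2;15;15;25m[48;2;15;15;25m [38;2;15;15;25m[48;2;15;15;25m [0m
</frame>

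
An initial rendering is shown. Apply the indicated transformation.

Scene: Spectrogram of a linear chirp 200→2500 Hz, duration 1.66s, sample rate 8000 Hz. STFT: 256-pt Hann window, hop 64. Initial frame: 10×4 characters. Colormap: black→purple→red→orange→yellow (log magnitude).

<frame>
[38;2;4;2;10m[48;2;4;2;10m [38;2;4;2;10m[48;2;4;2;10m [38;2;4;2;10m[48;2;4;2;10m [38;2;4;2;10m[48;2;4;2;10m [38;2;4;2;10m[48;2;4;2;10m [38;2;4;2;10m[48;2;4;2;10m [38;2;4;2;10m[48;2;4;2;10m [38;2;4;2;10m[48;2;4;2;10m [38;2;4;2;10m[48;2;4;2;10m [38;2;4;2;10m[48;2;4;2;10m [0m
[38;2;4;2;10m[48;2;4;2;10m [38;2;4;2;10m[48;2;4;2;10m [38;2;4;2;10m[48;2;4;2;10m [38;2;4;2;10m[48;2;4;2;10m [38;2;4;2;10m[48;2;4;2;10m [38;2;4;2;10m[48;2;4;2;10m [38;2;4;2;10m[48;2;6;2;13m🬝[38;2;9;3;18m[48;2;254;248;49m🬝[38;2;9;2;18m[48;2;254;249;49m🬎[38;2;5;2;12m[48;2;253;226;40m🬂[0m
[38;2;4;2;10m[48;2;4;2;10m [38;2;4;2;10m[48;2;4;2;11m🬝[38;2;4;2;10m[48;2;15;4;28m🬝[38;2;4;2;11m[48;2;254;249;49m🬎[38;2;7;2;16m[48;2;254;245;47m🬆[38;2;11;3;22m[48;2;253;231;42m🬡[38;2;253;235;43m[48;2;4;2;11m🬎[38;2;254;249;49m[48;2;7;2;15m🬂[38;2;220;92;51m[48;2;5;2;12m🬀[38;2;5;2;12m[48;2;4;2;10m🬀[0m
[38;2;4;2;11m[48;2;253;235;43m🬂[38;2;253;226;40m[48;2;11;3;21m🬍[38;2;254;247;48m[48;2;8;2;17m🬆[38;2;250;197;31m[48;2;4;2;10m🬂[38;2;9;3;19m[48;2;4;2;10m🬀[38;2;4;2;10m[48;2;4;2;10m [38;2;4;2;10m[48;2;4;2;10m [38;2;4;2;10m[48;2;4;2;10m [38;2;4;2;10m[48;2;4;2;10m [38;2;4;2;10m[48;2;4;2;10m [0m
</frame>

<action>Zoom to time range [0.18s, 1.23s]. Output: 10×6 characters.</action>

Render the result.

<frame>
[38;2;4;2;10m[48;2;4;2;10m [38;2;4;2;10m[48;2;4;2;10m [38;2;4;2;10m[48;2;4;2;10m [38;2;4;2;10m[48;2;4;2;10m [38;2;4;2;10m[48;2;4;2;10m [38;2;4;2;10m[48;2;4;2;10m [38;2;4;2;10m[48;2;4;2;10m [38;2;4;2;10m[48;2;4;2;10m [38;2;4;2;10m[48;2;4;2;10m [38;2;4;2;10m[48;2;4;2;10m [0m
[38;2;4;2;10m[48;2;4;2;10m [38;2;4;2;10m[48;2;4;2;10m [38;2;4;2;10m[48;2;4;2;10m [38;2;4;2;10m[48;2;4;2;10m [38;2;4;2;10m[48;2;4;2;10m [38;2;4;2;10m[48;2;4;2;10m [38;2;4;2;10m[48;2;4;2;10m [38;2;4;2;10m[48;2;4;2;10m [38;2;4;2;10m[48;2;4;2;10m [38;2;4;2;10m[48;2;4;2;10m [0m
[38;2;4;2;10m[48;2;4;2;10m [38;2;4;2;10m[48;2;4;2;10m [38;2;4;2;10m[48;2;4;2;10m [38;2;4;2;10m[48;2;4;2;10m [38;2;4;2;10m[48;2;4;2;10m [38;2;4;2;10m[48;2;4;2;10m [38;2;4;2;10m[48;2;4;2;10m [38;2;4;2;10m[48;2;4;2;10m [38;2;4;2;10m[48;2;5;2;11m🬝[38;2;4;2;10m[48;2;14;4;27m🬝[0m
[38;2;4;2;10m[48;2;4;2;10m [38;2;4;2;10m[48;2;4;2;10m [38;2;4;2;10m[48;2;4;2;10m [38;2;4;2;10m[48;2;4;2;11m🬝[38;2;4;2;10m[48;2;7;2;15m🬝[38;2;7;2;15m[48;2;245;142;16m🬝[38;2;7;2;16m[48;2;254;249;49m🬎[38;2;6;2;14m[48;2;245;209;49m🬂[38;2;93;23;55m[48;2;254;249;49m🬰[38;2;243;205;52m[48;2;6;2;14m🬎[0m
[38;2;5;2;12m[48;2;29;7;52m🬝[38;2;6;2;13m[48;2;254;241;46m🬎[38;2;12;3;25m[48;2;253;237;44m🬆[38;2;27;6;49m[48;2;254;243;46m🬡[38;2;253;231;41m[48;2;8;2;16m🬎[38;2;254;248;49m[48;2;27;7;34m🬂[38;2;254;249;49m[48;2;27;7;25m🬀[38;2;15;4;28m[48;2;4;2;10m🬀[38;2;5;2;11m[48;2;4;2;10m🬀[38;2;4;2;10m[48;2;4;2;10m [0m
[38;2;253;225;39m[48;2;12;3;25m🬆[38;2;253;229;41m[48;2;5;2;12m🬂[38;2;31;7;55m[48;2;5;2;12m🬀[38;2;6;2;13m[48;2;4;2;10m🬀[38;2;4;2;10m[48;2;4;2;10m [38;2;4;2;10m[48;2;4;2;10m [38;2;4;2;10m[48;2;4;2;10m [38;2;4;2;10m[48;2;4;2;10m [38;2;4;2;10m[48;2;4;2;10m [38;2;4;2;10m[48;2;4;2;10m [0m
</frame>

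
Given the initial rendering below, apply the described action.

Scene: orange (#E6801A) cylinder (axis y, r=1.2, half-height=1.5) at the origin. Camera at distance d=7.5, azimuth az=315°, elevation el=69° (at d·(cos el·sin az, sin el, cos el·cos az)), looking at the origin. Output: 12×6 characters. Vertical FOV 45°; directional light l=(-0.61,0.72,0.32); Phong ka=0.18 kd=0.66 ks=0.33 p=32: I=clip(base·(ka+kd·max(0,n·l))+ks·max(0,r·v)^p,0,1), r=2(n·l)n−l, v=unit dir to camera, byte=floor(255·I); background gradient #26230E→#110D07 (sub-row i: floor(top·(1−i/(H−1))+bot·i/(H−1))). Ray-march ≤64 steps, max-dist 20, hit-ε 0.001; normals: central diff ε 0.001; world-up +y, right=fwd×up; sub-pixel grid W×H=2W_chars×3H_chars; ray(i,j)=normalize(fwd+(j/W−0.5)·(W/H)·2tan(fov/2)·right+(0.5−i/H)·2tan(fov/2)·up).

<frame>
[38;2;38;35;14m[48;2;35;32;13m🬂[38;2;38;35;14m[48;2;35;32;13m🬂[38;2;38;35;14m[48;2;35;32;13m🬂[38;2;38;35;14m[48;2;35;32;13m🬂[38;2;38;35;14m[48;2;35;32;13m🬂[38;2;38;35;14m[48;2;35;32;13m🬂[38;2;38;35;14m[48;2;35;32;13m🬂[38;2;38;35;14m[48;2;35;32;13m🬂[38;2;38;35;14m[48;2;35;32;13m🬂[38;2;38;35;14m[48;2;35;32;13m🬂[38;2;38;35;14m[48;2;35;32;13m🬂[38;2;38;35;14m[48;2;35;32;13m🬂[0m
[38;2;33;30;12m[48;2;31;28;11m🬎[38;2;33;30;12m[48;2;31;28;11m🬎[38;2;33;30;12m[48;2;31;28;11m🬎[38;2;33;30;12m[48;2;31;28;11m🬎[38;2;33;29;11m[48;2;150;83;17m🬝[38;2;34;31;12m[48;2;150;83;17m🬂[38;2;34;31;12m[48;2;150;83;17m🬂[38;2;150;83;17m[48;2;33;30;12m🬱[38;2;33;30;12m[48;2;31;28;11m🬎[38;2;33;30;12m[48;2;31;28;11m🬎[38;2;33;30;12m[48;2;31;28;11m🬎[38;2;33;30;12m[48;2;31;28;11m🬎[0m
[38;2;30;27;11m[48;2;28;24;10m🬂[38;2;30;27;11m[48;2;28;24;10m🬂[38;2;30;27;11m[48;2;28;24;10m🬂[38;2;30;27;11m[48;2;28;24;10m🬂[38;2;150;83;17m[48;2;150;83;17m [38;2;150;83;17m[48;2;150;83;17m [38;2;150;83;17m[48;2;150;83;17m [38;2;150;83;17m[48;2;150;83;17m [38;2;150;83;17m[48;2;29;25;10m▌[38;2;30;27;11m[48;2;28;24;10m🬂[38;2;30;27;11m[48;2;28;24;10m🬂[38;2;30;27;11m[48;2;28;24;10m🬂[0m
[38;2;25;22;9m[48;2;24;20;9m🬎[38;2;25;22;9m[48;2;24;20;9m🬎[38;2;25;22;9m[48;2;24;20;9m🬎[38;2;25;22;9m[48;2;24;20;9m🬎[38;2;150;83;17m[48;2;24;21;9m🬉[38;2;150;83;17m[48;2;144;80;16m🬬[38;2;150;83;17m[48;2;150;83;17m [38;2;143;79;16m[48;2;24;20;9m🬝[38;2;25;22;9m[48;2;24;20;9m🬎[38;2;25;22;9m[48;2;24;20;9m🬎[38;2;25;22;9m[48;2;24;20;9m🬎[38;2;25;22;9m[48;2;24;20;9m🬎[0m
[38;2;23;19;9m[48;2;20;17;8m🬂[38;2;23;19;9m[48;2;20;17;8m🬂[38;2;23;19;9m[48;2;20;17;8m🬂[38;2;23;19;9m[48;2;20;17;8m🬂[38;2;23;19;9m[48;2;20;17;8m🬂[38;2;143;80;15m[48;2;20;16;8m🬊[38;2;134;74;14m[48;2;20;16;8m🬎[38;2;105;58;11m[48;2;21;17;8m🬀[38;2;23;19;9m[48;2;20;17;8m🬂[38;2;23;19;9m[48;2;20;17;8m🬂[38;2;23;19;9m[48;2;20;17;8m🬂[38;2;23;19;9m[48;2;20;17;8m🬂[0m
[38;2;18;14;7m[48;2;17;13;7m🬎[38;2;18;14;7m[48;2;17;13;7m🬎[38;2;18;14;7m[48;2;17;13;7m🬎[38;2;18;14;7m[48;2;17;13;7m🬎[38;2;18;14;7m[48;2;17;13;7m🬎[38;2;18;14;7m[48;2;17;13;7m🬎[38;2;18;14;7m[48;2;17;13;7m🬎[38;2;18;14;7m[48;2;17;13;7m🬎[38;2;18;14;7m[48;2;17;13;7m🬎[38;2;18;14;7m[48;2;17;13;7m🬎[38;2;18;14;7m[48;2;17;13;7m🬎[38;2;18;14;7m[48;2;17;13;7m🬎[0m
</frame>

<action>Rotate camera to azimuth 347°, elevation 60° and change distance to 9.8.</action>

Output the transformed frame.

<frame>
[38;2;38;35;14m[48;2;35;32;13m🬂[38;2;38;35;14m[48;2;35;32;13m🬂[38;2;38;35;14m[48;2;35;32;13m🬂[38;2;38;35;14m[48;2;35;32;13m🬂[38;2;38;35;14m[48;2;35;32;13m🬂[38;2;38;35;14m[48;2;35;32;13m🬂[38;2;38;35;14m[48;2;35;32;13m🬂[38;2;38;35;14m[48;2;35;32;13m🬂[38;2;38;35;14m[48;2;35;32;13m🬂[38;2;38;35;14m[48;2;35;32;13m🬂[38;2;38;35;14m[48;2;35;32;13m🬂[38;2;38;35;14m[48;2;35;32;13m🬂[0m
[38;2;33;30;12m[48;2;31;28;11m🬎[38;2;33;30;12m[48;2;31;28;11m🬎[38;2;33;30;12m[48;2;31;28;11m🬎[38;2;33;30;12m[48;2;31;28;11m🬎[38;2;33;30;12m[48;2;31;28;11m🬎[38;2;33;29;11m[48;2;150;83;17m🬝[38;2;33;30;12m[48;2;150;83;17m🬎[38;2;33;30;12m[48;2;31;28;11m🬎[38;2;33;30;12m[48;2;31;28;11m🬎[38;2;33;30;12m[48;2;31;28;11m🬎[38;2;33;30;12m[48;2;31;28;11m🬎[38;2;33;30;12m[48;2;31;28;11m🬎[0m
[38;2;30;27;11m[48;2;28;24;10m🬂[38;2;30;27;11m[48;2;28;24;10m🬂[38;2;30;27;11m[48;2;28;24;10m🬂[38;2;30;27;11m[48;2;28;24;10m🬂[38;2;150;83;17m[48;2;29;25;10m🬇[38;2;150;83;17m[48;2;150;83;17m [38;2;150;83;17m[48;2;150;83;17m [38;2;150;83;17m[48;2;29;25;10m🬛[38;2;30;27;11m[48;2;28;24;10m🬂[38;2;30;27;11m[48;2;28;24;10m🬂[38;2;30;27;11m[48;2;28;24;10m🬂[38;2;30;27;11m[48;2;28;24;10m🬂[0m
[38;2;25;22;9m[48;2;24;20;9m🬎[38;2;25;22;9m[48;2;24;20;9m🬎[38;2;25;22;9m[48;2;24;20;9m🬎[38;2;25;22;9m[48;2;24;20;9m🬎[38;2;25;22;9m[48;2;24;20;9m🬎[38;2;147;81;16m[48;2;131;72;14m🬕[38;2;150;83;17m[48;2;94;52;10m🬂[38;2;150;83;17m[48;2;31;22;7m🬀[38;2;25;22;9m[48;2;24;20;9m🬎[38;2;25;22;9m[48;2;24;20;9m🬎[38;2;25;22;9m[48;2;24;20;9m🬎[38;2;25;22;9m[48;2;24;20;9m🬎[0m
[38;2;23;19;9m[48;2;20;17;8m🬂[38;2;23;19;9m[48;2;20;17;8m🬂[38;2;23;19;9m[48;2;20;17;8m🬂[38;2;23;19;9m[48;2;20;17;8m🬂[38;2;23;19;9m[48;2;20;17;8m🬂[38;2;134;74;15m[48;2;21;17;8m🬁[38;2;91;50;10m[48;2;20;17;8m🬂[38;2;23;19;9m[48;2;20;17;8m🬂[38;2;23;19;9m[48;2;20;17;8m🬂[38;2;23;19;9m[48;2;20;17;8m🬂[38;2;23;19;9m[48;2;20;17;8m🬂[38;2;23;19;9m[48;2;20;17;8m🬂[0m
[38;2;18;14;7m[48;2;17;13;7m🬎[38;2;18;14;7m[48;2;17;13;7m🬎[38;2;18;14;7m[48;2;17;13;7m🬎[38;2;18;14;7m[48;2;17;13;7m🬎[38;2;18;14;7m[48;2;17;13;7m🬎[38;2;18;14;7m[48;2;17;13;7m🬎[38;2;18;14;7m[48;2;17;13;7m🬎[38;2;18;14;7m[48;2;17;13;7m🬎[38;2;18;14;7m[48;2;17;13;7m🬎[38;2;18;14;7m[48;2;17;13;7m🬎[38;2;18;14;7m[48;2;17;13;7m🬎[38;2;18;14;7m[48;2;17;13;7m🬎[0m
</frame>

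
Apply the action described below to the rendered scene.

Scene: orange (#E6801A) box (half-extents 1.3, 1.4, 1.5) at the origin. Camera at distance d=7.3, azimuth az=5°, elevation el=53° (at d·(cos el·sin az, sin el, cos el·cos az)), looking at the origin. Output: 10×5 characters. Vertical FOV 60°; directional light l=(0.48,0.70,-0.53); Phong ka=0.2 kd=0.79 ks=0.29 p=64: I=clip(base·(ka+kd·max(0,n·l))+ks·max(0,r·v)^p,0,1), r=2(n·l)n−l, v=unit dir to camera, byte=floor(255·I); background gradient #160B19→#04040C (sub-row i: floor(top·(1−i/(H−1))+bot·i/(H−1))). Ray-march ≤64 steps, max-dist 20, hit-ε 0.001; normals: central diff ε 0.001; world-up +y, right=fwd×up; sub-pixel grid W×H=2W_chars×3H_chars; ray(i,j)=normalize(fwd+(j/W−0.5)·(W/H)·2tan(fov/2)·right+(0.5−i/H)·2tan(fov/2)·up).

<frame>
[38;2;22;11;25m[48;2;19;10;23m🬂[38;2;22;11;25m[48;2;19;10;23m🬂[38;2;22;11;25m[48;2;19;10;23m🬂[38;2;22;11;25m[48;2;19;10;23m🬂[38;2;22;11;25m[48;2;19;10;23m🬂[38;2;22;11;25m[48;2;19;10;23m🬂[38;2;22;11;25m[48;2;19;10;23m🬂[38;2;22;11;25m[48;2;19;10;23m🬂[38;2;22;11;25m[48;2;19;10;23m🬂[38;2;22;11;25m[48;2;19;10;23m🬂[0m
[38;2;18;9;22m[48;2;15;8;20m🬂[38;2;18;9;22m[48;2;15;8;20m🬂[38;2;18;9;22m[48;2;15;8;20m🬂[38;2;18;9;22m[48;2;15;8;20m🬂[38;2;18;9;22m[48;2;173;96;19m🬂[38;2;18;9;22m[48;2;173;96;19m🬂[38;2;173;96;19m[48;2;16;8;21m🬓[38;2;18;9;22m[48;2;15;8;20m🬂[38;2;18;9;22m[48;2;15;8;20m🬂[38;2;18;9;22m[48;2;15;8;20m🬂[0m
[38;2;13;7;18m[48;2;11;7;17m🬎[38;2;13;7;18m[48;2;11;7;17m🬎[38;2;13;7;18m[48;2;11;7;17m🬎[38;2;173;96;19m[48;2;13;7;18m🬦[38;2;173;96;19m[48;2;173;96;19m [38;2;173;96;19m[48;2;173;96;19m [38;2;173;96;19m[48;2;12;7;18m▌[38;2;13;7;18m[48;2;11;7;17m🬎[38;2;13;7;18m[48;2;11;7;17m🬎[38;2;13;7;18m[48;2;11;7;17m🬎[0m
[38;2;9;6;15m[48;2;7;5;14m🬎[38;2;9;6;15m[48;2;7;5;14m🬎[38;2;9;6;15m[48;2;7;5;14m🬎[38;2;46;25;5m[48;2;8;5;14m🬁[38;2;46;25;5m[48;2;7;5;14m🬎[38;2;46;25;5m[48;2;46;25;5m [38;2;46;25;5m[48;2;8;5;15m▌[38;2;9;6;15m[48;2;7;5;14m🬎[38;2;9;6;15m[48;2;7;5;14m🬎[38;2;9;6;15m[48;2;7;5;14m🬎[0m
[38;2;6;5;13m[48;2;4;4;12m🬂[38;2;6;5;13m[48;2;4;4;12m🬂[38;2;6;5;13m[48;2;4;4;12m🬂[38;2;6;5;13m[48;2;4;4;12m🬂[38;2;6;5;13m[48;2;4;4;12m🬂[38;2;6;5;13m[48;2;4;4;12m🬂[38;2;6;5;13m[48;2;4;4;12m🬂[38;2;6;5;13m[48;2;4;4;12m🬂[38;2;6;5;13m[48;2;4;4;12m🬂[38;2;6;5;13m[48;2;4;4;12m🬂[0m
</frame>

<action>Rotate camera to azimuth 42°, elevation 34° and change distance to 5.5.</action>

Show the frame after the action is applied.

<frame>
[38;2;22;11;25m[48;2;19;10;23m🬂[38;2;22;11;25m[48;2;19;10;23m🬂[38;2;22;11;25m[48;2;19;10;23m🬂[38;2;22;11;25m[48;2;19;10;23m🬂[38;2;22;11;25m[48;2;19;10;23m🬂[38;2;22;11;25m[48;2;19;10;23m🬂[38;2;22;11;25m[48;2;19;10;23m🬂[38;2;22;11;25m[48;2;19;10;23m🬂[38;2;22;11;25m[48;2;19;10;23m🬂[38;2;22;11;25m[48;2;19;10;23m🬂[0m
[38;2;18;9;22m[48;2;15;8;20m🬂[38;2;18;9;22m[48;2;15;8;20m🬂[38;2;16;8;21m[48;2;46;25;5m🬝[38;2;17;9;21m[48;2;173;96;19m🬆[38;2;18;9;22m[48;2;173;96;19m🬂[38;2;173;96;19m[48;2;18;9;22m🬺[38;2;18;9;22m[48;2;173;96;19m🬂[38;2;153;85;17m[48;2;16;8;21m🬓[38;2;18;9;22m[48;2;15;8;20m🬂[38;2;18;9;22m[48;2;15;8;20m🬂[0m
[38;2;13;7;18m[48;2;11;7;17m🬎[38;2;13;7;18m[48;2;11;7;17m🬎[38;2;46;25;5m[48;2;12;7;17m🬉[38;2;46;25;5m[48;2;46;25;5m [38;2;173;96;19m[48;2;46;25;5m🬂[38;2;173;96;19m[48;2;133;74;15m🬆[38;2;133;74;15m[48;2;133;74;15m [38;2;133;74;15m[48;2;12;7;18m▌[38;2;13;7;18m[48;2;11;7;17m🬎[38;2;13;7;18m[48;2;11;7;17m🬎[0m
[38;2;9;6;15m[48;2;7;5;14m🬎[38;2;9;6;15m[48;2;7;5;14m🬎[38;2;9;6;15m[48;2;7;5;14m🬎[38;2;46;25;5m[48;2;7;5;14m🬬[38;2;46;25;5m[48;2;46;25;5m [38;2;133;74;15m[48;2;133;74;15m [38;2;133;74;15m[48;2;7;5;14m🬝[38;2;133;74;15m[48;2;8;5;14m🬀[38;2;9;6;15m[48;2;7;5;14m🬎[38;2;9;6;15m[48;2;7;5;14m🬎[0m
[38;2;6;5;13m[48;2;4;4;12m🬂[38;2;6;5;13m[48;2;4;4;12m🬂[38;2;6;5;13m[48;2;4;4;12m🬂[38;2;6;5;13m[48;2;4;4;12m🬂[38;2;46;25;5m[48;2;4;4;12m🬊[38;2;133;74;15m[48;2;4;4;12m🬆[38;2;6;5;13m[48;2;4;4;12m🬂[38;2;6;5;13m[48;2;4;4;12m🬂[38;2;6;5;13m[48;2;4;4;12m🬂[38;2;6;5;13m[48;2;4;4;12m🬂[0m
</frame>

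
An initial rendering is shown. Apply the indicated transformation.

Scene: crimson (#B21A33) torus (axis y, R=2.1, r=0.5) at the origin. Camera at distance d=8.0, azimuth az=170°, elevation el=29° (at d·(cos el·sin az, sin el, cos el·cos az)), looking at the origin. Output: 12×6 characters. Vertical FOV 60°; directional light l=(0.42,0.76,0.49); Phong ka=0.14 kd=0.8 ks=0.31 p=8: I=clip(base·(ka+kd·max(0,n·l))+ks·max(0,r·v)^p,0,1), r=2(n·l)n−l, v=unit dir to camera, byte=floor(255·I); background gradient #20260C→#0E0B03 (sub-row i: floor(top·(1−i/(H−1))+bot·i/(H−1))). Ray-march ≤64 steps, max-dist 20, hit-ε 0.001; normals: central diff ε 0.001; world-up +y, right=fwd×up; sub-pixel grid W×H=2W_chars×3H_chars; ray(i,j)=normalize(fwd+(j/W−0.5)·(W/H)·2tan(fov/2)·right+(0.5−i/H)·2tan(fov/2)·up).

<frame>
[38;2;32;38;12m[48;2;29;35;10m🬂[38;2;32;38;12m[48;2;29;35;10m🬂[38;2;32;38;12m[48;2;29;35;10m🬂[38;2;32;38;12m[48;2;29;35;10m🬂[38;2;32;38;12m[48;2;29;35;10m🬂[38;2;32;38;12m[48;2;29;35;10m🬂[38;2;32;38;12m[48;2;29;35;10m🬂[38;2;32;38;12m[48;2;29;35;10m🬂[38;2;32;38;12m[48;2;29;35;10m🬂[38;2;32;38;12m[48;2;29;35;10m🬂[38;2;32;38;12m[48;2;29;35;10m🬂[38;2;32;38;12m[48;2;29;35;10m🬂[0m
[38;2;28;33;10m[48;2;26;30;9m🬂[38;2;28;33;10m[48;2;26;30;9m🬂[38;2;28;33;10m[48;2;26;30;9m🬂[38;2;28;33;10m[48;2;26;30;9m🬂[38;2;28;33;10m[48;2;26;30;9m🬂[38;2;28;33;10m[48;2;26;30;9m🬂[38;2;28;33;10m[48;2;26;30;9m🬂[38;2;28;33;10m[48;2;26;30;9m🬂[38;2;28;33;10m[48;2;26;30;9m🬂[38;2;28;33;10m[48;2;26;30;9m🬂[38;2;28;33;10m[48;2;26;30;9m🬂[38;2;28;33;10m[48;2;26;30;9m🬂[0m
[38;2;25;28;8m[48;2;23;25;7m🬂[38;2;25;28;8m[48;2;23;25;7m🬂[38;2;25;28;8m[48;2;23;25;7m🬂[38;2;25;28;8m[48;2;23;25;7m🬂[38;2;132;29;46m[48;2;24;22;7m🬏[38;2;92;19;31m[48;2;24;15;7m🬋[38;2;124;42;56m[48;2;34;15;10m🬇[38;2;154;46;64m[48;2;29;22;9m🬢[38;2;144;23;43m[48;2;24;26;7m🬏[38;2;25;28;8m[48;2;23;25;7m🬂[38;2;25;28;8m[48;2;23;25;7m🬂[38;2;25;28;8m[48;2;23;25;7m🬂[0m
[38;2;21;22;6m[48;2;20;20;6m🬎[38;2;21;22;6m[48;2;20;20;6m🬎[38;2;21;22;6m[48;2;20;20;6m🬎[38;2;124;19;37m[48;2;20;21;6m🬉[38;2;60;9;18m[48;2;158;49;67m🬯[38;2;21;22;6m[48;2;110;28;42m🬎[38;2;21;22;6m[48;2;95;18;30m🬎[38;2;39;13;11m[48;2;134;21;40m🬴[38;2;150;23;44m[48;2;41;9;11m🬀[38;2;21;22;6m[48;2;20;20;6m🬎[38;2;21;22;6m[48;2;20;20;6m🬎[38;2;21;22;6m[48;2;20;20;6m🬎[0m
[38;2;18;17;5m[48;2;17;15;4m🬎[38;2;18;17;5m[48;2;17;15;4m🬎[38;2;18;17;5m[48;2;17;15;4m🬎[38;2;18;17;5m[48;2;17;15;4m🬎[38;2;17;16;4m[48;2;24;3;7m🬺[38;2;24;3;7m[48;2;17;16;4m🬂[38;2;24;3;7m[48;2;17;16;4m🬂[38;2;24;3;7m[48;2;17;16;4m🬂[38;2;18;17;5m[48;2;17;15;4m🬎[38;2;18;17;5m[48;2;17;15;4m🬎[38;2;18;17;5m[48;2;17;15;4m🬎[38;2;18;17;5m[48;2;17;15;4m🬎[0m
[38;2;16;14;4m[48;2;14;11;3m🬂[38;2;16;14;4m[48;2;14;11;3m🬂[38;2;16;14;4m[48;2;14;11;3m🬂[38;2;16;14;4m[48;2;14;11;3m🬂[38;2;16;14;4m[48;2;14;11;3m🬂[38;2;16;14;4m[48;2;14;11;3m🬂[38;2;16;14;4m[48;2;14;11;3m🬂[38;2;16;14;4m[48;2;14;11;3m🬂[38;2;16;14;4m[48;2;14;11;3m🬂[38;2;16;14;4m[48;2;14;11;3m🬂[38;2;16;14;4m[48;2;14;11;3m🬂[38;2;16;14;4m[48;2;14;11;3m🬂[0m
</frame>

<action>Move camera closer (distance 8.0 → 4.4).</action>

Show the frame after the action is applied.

<frame>
[38;2;32;38;12m[48;2;29;35;10m🬂[38;2;32;38;12m[48;2;29;35;10m🬂[38;2;32;38;12m[48;2;29;35;10m🬂[38;2;32;38;12m[48;2;29;35;10m🬂[38;2;32;38;12m[48;2;29;35;10m🬂[38;2;32;38;12m[48;2;29;35;10m🬂[38;2;32;38;12m[48;2;29;35;10m🬂[38;2;32;38;12m[48;2;29;35;10m🬂[38;2;32;38;12m[48;2;29;35;10m🬂[38;2;32;38;12m[48;2;29;35;10m🬂[38;2;32;38;12m[48;2;29;35;10m🬂[38;2;32;38;12m[48;2;29;35;10m🬂[0m
[38;2;28;33;10m[48;2;26;30;9m🬂[38;2;28;33;10m[48;2;26;30;9m🬂[38;2;28;33;10m[48;2;26;30;9m🬂[38;2;28;33;10m[48;2;26;30;9m🬂[38;2;28;33;10m[48;2;26;30;9m🬂[38;2;28;33;10m[48;2;26;30;9m🬂[38;2;28;33;10m[48;2;26;30;9m🬂[38;2;28;33;10m[48;2;26;30;9m🬂[38;2;28;33;10m[48;2;26;30;9m🬂[38;2;28;33;10m[48;2;26;30;9m🬂[38;2;28;33;10m[48;2;26;30;9m🬂[38;2;28;33;10m[48;2;26;30;9m🬂[0m
[38;2;25;28;8m[48;2;23;25;7m🬂[38;2;24;26;7m[48;2;150;25;45m🬝[38;2;38;23;11m[48;2;137;37;53m🬥[38;2;136;34;51m[48;2;34;9;10m🬁[38;2;92;22;34m[48;2;30;4;9m🬀[38;2;32;4;9m[48;2;23;25;7m🬎[38;2;56;8;16m[48;2;23;14;7m🬂[38;2;130;47;61m[48;2;30;9;8m🬂[38;2;162;51;69m[48;2;72;11;21m🬊[38;2;25;28;8m[48;2;161;36;56m🬂[38;2;24;27;8m[48;2;124;18;35m🬎[38;2;25;28;8m[48;2;23;25;7m🬂[0m
[38;2;21;22;6m[48;2;20;20;6m🬎[38;2;138;24;43m[48;2;170;56;75m▌[38;2;104;18;32m[48;2;161;49;67m🬊[38;2;128;19;37m[48;2;22;10;6m🬏[38;2;21;22;6m[48;2;20;20;6m🬎[38;2;21;22;6m[48;2;20;20;6m🬎[38;2;21;22;6m[48;2;20;20;6m🬎[38;2;21;22;6m[48;2;20;20;6m🬎[38;2;20;21;6m[48;2;24;3;7m🬺[38;2;157;23;45m[48;2;122;17;35m🬷[38;2;150;22;43m[48;2;116;16;32m🬄[38;2;64;8;18m[48;2;21;21;6m▌[0m
[38;2;18;17;5m[48;2;17;15;4m🬎[38;2;117;24;40m[48;2;71;9;20m🬊[38;2;179;74;91m[48;2;100;20;33m🬊[38;2;184;79;96m[48;2;124;30;45m🬌[38;2;131;28;45m[48;2;184;76;94m🬰[38;2;19;18;5m[48;2;141;37;54m🬁[38;2;19;18;5m[48;2;128;28;45m🬂[38;2;142;24;43m[48;2;97;15;28m🬎[38;2;136;20;39m[48;2;90;13;25m🬆[38;2;113;16;32m[48;2;67;9;18m🬆[38;2;77;11;21m[48;2;32;4;9m🬆[38;2;28;3;8m[48;2;18;16;4m▌[0m
[38;2;16;14;4m[48;2;14;11;3m🬂[38;2;41;6;11m[48;2;14;12;3m🬁[38;2;61;8;17m[48;2;24;5;6m🬂[38;2;73;10;20m[48;2;34;4;9m🬂[38;2;78;11;22m[48;2;37;5;10m🬂[38;2;79;11;22m[48;2;37;5;10m🬂[38;2;75;10;21m[48;2;35;4;9m🬂[38;2;66;9;18m[48;2;29;3;8m🬂[38;2;51;7;14m[48;2;24;3;7m🬂[38;2;34;5;9m[48;2;24;3;7m🬀[38;2;24;3;7m[48;2;14;11;3m🬆[38;2;16;14;4m[48;2;14;11;3m🬂[0m
</frame>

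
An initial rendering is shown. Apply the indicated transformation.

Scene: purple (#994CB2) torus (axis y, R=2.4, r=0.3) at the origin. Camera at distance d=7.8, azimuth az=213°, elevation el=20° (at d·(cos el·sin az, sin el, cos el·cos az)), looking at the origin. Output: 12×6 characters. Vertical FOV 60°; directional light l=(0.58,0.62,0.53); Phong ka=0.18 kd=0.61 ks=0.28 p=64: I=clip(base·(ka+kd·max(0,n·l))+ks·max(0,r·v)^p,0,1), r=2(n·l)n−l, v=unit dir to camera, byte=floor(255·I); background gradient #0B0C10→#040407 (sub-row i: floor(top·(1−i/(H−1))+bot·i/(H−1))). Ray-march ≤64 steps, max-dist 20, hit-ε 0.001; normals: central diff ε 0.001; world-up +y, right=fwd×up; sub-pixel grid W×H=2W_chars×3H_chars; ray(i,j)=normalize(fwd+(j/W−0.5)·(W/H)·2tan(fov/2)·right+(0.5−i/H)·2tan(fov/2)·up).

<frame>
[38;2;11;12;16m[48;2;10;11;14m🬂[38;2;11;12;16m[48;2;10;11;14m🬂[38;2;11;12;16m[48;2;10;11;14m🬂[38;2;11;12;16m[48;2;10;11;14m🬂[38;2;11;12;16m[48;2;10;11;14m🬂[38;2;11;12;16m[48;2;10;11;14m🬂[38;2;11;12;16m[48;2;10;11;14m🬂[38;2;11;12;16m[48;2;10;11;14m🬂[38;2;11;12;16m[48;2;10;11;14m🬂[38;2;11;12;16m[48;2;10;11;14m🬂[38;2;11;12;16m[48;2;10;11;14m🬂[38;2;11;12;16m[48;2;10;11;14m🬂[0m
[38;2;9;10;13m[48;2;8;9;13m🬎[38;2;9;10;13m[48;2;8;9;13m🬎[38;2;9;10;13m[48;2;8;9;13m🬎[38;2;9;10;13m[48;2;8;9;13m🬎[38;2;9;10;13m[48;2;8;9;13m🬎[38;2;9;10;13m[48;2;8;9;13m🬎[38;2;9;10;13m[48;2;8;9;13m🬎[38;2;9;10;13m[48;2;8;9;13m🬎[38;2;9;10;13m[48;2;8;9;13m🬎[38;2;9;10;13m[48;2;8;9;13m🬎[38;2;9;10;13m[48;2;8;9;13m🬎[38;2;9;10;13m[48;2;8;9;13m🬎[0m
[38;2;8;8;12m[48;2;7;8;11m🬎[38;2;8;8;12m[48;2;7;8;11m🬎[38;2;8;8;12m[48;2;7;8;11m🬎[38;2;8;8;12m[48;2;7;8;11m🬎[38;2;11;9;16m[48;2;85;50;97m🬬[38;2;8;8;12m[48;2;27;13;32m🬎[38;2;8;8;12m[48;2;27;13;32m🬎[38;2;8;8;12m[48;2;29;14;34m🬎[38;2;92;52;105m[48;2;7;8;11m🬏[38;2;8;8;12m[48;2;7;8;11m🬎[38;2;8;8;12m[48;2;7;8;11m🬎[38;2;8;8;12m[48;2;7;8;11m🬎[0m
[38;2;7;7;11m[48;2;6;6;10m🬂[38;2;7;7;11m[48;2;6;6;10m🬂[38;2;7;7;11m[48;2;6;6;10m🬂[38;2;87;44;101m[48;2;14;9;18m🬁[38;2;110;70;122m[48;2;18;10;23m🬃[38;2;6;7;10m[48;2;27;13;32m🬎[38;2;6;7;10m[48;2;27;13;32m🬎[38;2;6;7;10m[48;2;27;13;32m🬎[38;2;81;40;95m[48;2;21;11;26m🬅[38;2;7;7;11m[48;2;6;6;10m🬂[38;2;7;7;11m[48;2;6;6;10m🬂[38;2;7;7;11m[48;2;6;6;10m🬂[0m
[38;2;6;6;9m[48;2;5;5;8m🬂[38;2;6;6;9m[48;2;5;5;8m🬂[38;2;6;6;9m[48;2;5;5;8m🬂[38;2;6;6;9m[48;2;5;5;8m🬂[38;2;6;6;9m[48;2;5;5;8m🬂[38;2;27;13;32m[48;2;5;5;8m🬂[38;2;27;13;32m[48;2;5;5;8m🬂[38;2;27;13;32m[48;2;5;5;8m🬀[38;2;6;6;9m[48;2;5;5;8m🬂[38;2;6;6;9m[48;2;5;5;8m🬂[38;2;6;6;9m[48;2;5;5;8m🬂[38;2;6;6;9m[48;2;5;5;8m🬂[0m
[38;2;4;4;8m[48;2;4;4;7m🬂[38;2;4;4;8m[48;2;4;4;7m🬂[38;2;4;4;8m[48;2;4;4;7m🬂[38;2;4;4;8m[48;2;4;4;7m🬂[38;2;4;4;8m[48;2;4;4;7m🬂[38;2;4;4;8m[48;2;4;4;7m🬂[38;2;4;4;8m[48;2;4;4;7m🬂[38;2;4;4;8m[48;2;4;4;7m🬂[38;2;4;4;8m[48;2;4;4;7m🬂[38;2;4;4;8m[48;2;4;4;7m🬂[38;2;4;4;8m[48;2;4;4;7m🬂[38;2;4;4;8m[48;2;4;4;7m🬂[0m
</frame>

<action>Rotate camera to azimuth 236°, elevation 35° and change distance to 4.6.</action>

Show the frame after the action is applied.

<frame>
[38;2;11;12;16m[48;2;10;11;14m🬂[38;2;11;12;16m[48;2;10;11;14m🬂[38;2;11;12;16m[48;2;10;11;14m🬂[38;2;11;12;16m[48;2;10;11;14m🬂[38;2;11;12;16m[48;2;10;11;14m🬂[38;2;11;12;16m[48;2;10;11;14m🬂[38;2;11;12;16m[48;2;10;11;14m🬂[38;2;11;12;16m[48;2;10;11;14m🬂[38;2;11;12;16m[48;2;10;11;14m🬂[38;2;11;12;16m[48;2;10;11;14m🬂[38;2;11;12;16m[48;2;10;11;14m🬂[38;2;11;12;16m[48;2;10;11;14m🬂[0m
[38;2;9;10;13m[48;2;8;9;13m🬎[38;2;9;10;13m[48;2;8;9;13m🬎[38;2;9;10;13m[48;2;8;9;13m🬎[38;2;9;10;13m[48;2;8;9;13m🬎[38;2;9;10;13m[48;2;8;9;13m🬎[38;2;9;10;13m[48;2;8;9;13m🬎[38;2;100;50;117m[48;2;8;9;13m🬏[38;2;9;10;13m[48;2;8;9;13m🬎[38;2;9;10;13m[48;2;8;9;13m🬎[38;2;9;10;13m[48;2;8;9;13m🬎[38;2;9;10;13m[48;2;8;9;13m🬎[38;2;9;10;13m[48;2;8;9;13m🬎[0m
[38;2;8;8;12m[48;2;7;8;11m🬎[38;2;8;8;12m[48;2;7;8;11m🬎[38;2;8;8;12m[48;2;79;40;91m🬆[38;2;69;37;79m[48;2;17;10;21m🬅[38;2;31;15;37m[48;2;7;8;11m🬆[38;2;27;13;32m[48;2;7;8;11m🬂[38;2;27;13;32m[48;2;7;8;11m🬂[38;2;27;13;32m[48;2;7;8;11m🬂[38;2;129;92;140m[48;2;19;11;24m🬁[38;2;24;14;29m[48;2;123;83;136m🬴[38;2;149;109;162m[48;2;7;8;11m🬏[38;2;8;8;12m[48;2;7;8;11m🬎[0m
[38;2;7;7;11m[48;2;6;6;10m🬂[38;2;7;7;11m[48;2;78;39;91m🬀[38;2;88;43;102m[48;2;13;8;17m▌[38;2;7;7;11m[48;2;6;6;10m🬂[38;2;7;7;11m[48;2;6;6;10m🬂[38;2;7;7;11m[48;2;6;6;10m🬂[38;2;7;7;11m[48;2;6;6;10m🬂[38;2;7;7;11m[48;2;6;6;10m🬂[38;2;7;7;11m[48;2;6;6;10m🬂[38;2;27;13;32m[48;2;6;6;10m🬁[38;2;75;37;87m[48;2;135;90;149m🬕[38;2;69;34;80m[48;2;6;6;10m🬓[0m
[38;2;6;6;9m[48;2;5;5;8m🬂[38;2;79;39;93m[48;2;38;18;45m🬉[38;2;6;6;9m[48;2;96;48;112m🬁[38;2;112;55;130m[48;2;5;5;8m🬏[38;2;6;6;9m[48;2;5;5;8m🬂[38;2;6;6;9m[48;2;5;5;8m🬂[38;2;6;6;9m[48;2;5;5;8m🬂[38;2;6;6;9m[48;2;5;5;8m🬂[38;2;6;6;9m[48;2;5;5;8m🬂[38;2;5;5;9m[48;2;110;59;127m🬆[38;2;104;57;119m[48;2;66;33;77m🬆[38;2;51;25;60m[48;2;10;7;14m🬄[0m
[38;2;4;4;8m[48;2;4;4;7m🬂[38;2;27;13;32m[48;2;4;4;7m🬁[38;2;50;25;59m[48;2;21;10;25m🬂[38;2;90;45;104m[48;2;39;19;45m🬂[38;2;102;50;119m[48;2;46;23;54m🬊[38;2;26;13;31m[48;2;92;47;106m🬰[38;2;27;14;33m[48;2;107;61;122m🬰[38;2;30;15;37m[48;2;94;47;110m🬮[38;2;130;80;147m[48;2;48;23;56m🬂[38;2;73;36;85m[48;2;33;16;38m🬂[38;2;33;16;39m[48;2;4;4;7m🬆[38;2;4;4;8m[48;2;4;4;7m🬂[0m
</frame>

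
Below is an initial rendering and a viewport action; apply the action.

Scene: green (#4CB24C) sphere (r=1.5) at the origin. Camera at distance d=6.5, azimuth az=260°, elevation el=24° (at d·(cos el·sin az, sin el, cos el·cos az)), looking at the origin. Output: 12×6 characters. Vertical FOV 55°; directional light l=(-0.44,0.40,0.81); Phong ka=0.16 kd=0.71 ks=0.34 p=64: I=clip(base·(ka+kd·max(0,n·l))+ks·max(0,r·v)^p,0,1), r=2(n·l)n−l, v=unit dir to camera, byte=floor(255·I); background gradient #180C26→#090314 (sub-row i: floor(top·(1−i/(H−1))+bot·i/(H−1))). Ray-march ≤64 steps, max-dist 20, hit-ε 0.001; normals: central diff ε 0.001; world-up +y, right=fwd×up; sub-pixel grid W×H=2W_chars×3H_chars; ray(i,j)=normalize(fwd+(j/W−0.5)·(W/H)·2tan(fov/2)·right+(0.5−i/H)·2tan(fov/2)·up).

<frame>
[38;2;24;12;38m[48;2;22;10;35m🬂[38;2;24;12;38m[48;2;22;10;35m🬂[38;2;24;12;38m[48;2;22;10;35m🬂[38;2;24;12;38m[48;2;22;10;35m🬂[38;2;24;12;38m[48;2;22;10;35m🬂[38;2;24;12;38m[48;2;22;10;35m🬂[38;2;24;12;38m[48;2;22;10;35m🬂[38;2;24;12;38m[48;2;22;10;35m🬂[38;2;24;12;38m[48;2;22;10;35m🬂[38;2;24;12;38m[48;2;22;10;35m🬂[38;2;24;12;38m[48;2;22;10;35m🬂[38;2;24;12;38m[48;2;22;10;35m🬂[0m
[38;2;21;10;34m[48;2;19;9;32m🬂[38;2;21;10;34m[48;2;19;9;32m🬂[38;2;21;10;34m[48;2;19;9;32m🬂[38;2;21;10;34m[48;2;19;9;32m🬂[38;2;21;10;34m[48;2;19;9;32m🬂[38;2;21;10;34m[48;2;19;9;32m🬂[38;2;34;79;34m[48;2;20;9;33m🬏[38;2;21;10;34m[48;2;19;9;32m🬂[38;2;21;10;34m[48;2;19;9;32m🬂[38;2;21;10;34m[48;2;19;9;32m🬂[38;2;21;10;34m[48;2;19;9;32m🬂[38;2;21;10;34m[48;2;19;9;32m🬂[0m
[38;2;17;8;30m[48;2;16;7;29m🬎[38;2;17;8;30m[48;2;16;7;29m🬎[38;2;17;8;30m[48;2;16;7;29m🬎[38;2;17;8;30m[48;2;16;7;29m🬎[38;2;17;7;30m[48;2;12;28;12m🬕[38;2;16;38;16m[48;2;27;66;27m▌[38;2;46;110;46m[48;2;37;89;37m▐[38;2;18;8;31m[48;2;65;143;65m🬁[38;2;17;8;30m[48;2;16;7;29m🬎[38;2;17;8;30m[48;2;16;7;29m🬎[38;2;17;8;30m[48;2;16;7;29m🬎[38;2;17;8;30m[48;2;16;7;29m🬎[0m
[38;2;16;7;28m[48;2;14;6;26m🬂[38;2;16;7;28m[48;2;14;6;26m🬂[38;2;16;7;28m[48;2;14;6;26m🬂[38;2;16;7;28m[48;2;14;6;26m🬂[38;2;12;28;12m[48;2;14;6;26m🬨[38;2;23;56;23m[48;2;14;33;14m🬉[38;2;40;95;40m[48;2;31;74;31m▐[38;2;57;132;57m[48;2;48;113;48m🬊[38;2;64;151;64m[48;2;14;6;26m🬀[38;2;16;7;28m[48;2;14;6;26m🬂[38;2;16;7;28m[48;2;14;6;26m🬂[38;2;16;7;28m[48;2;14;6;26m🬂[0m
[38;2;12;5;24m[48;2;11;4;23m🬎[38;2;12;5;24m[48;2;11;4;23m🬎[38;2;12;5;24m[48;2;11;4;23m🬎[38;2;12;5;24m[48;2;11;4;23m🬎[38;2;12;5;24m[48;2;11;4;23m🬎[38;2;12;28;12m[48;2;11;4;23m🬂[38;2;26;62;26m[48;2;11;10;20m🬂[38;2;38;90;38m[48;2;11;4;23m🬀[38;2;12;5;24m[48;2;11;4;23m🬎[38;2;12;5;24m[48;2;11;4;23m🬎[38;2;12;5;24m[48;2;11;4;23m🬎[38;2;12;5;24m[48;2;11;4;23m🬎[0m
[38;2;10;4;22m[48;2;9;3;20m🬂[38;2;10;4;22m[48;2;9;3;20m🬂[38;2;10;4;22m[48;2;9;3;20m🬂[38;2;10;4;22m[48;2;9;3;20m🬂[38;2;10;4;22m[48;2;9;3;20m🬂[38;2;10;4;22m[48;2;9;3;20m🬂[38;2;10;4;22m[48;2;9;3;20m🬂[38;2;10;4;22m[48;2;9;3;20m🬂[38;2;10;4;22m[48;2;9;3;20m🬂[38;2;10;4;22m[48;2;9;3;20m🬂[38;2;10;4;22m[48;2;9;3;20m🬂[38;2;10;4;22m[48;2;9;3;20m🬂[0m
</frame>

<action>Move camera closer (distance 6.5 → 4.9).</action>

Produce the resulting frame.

<frame>
[38;2;24;12;38m[48;2;22;10;35m🬂[38;2;24;12;38m[48;2;22;10;35m🬂[38;2;24;12;38m[48;2;22;10;35m🬂[38;2;24;12;38m[48;2;22;10;35m🬂[38;2;24;12;38m[48;2;22;10;35m🬂[38;2;24;12;38m[48;2;22;10;35m🬂[38;2;24;12;38m[48;2;22;10;35m🬂[38;2;24;12;38m[48;2;22;10;35m🬂[38;2;24;12;38m[48;2;22;10;35m🬂[38;2;24;12;38m[48;2;22;10;35m🬂[38;2;24;12;38m[48;2;22;10;35m🬂[38;2;24;12;38m[48;2;22;10;35m🬂[0m
[38;2;21;10;34m[48;2;19;9;32m🬂[38;2;21;10;34m[48;2;19;9;32m🬂[38;2;21;10;34m[48;2;19;9;32m🬂[38;2;21;10;34m[48;2;19;9;32m🬂[38;2;20;9;33m[48;2;14;32;14m🬝[38;2;21;10;34m[48;2;25;61;25m🬂[38;2;21;10;34m[48;2;41;96;41m🬂[38;2;20;9;33m[48;2;52;122;52m🬊[38;2;21;10;34m[48;2;19;9;32m🬂[38;2;21;10;34m[48;2;19;9;32m🬂[38;2;21;10;34m[48;2;19;9;32m🬂[38;2;21;10;34m[48;2;19;9;32m🬂[0m
[38;2;17;8;30m[48;2;16;7;29m🬎[38;2;17;8;30m[48;2;16;7;29m🬎[38;2;17;8;30m[48;2;16;7;29m🬎[38;2;17;7;30m[48;2;12;28;12m🬕[38;2;12;28;12m[48;2;15;37;15m▌[38;2;31;73;31m[48;2;23;56;23m▐[38;2;43;102;43m[48;2;37;88;37m▐[38;2;53;123;53m[48;2;156;229;156m🬝[38;2;18;8;31m[48;2;62;146;62m🬁[38;2;17;8;30m[48;2;16;7;29m🬎[38;2;17;8;30m[48;2;16;7;29m🬎[38;2;17;8;30m[48;2;16;7;29m🬎[0m
[38;2;16;7;28m[48;2;14;6;26m🬂[38;2;16;7;28m[48;2;14;6;26m🬂[38;2;16;7;28m[48;2;14;6;26m🬂[38;2;12;28;12m[48;2;15;6;27m▐[38;2;12;28;12m[48;2;14;32;14m🬺[38;2;26;62;26m[48;2;19;45;19m▐[38;2;39;91;39m[48;2;32;77;32m▐[38;2;64;134;64m[48;2;46;109;46m🬁[38;2;60;141;60m[48;2;55;129;55m🬊[38;2;16;7;28m[48;2;14;6;26m🬂[38;2;16;7;28m[48;2;14;6;26m🬂[38;2;16;7;28m[48;2;14;6;26m🬂[0m
[38;2;12;5;24m[48;2;11;4;23m🬎[38;2;12;5;24m[48;2;11;4;23m🬎[38;2;12;5;24m[48;2;11;4;23m🬎[38;2;12;5;24m[48;2;11;4;23m🬎[38;2;12;28;12m[48;2;11;4;23m🬊[38;2;18;44;18m[48;2;12;28;12m🬉[38;2;30;71;30m[48;2;21;50;21m🬊[38;2;37;88;37m[48;2;11;4;23m🬝[38;2;49;116;49m[48;2;11;4;23m🬀[38;2;12;5;24m[48;2;11;4;23m🬎[38;2;12;5;24m[48;2;11;4;23m🬎[38;2;12;5;24m[48;2;11;4;23m🬎[0m
[38;2;10;4;22m[48;2;9;3;20m🬂[38;2;10;4;22m[48;2;9;3;20m🬂[38;2;10;4;22m[48;2;9;3;20m🬂[38;2;10;4;22m[48;2;9;3;20m🬂[38;2;10;4;22m[48;2;9;3;20m🬂[38;2;10;4;22m[48;2;9;3;20m🬂[38;2;10;4;22m[48;2;9;3;20m🬂[38;2;10;4;22m[48;2;9;3;20m🬂[38;2;10;4;22m[48;2;9;3;20m🬂[38;2;10;4;22m[48;2;9;3;20m🬂[38;2;10;4;22m[48;2;9;3;20m🬂[38;2;10;4;22m[48;2;9;3;20m🬂[0m
</frame>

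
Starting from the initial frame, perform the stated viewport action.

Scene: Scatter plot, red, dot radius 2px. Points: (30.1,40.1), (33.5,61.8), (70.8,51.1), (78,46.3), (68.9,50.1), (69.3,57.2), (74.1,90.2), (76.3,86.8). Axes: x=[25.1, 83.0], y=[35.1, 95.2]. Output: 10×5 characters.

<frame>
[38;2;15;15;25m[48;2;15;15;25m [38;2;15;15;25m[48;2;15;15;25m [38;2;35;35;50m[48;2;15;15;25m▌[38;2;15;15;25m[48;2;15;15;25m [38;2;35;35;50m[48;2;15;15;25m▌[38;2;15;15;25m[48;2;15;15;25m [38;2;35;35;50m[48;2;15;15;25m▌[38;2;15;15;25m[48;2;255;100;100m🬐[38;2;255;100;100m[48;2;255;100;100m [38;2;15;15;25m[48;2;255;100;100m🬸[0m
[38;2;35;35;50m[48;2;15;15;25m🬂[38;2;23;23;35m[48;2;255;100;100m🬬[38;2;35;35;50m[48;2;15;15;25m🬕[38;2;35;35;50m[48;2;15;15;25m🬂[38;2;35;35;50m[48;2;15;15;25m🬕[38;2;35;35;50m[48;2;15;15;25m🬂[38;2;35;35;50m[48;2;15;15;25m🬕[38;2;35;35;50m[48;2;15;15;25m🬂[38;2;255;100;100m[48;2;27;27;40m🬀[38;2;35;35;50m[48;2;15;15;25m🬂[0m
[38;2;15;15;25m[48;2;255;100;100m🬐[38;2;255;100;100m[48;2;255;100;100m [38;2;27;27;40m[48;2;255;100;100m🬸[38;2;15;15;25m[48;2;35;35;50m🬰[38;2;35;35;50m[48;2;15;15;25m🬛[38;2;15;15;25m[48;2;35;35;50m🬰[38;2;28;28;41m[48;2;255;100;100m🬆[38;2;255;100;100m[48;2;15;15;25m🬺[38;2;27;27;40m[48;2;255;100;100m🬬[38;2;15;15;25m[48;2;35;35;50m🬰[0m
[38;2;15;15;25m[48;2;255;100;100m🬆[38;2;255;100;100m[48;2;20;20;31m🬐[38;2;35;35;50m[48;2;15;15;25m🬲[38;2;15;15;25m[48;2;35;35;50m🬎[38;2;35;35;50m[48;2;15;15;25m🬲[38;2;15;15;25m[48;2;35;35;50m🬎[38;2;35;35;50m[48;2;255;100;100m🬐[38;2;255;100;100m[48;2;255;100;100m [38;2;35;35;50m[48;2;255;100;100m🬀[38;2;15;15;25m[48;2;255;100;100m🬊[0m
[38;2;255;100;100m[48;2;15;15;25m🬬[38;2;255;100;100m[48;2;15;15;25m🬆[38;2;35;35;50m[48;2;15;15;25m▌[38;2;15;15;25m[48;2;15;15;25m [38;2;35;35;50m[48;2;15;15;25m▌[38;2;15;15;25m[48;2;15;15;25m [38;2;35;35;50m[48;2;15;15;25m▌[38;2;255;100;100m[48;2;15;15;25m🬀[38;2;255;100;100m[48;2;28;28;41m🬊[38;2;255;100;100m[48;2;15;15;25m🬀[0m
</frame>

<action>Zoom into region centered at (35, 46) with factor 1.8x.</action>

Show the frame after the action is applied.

<frame>
[38;2;15;15;25m[48;2;15;15;25m [38;2;15;15;25m[48;2;15;15;25m [38;2;35;35;50m[48;2;15;15;25m▌[38;2;255;100;100m[48;2;15;15;25m🬊[38;2;255;100;100m[48;2;15;15;25m🬝[38;2;255;100;100m[48;2;15;15;25m🬀[38;2;35;35;50m[48;2;15;15;25m▌[38;2;15;15;25m[48;2;15;15;25m [38;2;35;35;50m[48;2;15;15;25m▌[38;2;15;15;25m[48;2;15;15;25m [0m
[38;2;35;35;50m[48;2;15;15;25m🬂[38;2;35;35;50m[48;2;15;15;25m🬂[38;2;35;35;50m[48;2;15;15;25m🬕[38;2;35;35;50m[48;2;15;15;25m🬂[38;2;35;35;50m[48;2;15;15;25m🬕[38;2;35;35;50m[48;2;15;15;25m🬂[38;2;35;35;50m[48;2;15;15;25m🬕[38;2;35;35;50m[48;2;15;15;25m🬂[38;2;35;35;50m[48;2;15;15;25m🬕[38;2;35;35;50m[48;2;15;15;25m🬂[0m
[38;2;15;15;25m[48;2;35;35;50m🬰[38;2;15;15;25m[48;2;35;35;50m🬰[38;2;31;31;45m[48;2;255;100;100m🬝[38;2;21;21;33m[48;2;255;100;100m🬊[38;2;35;35;50m[48;2;15;15;25m🬛[38;2;15;15;25m[48;2;35;35;50m🬰[38;2;35;35;50m[48;2;15;15;25m🬛[38;2;15;15;25m[48;2;35;35;50m🬰[38;2;35;35;50m[48;2;15;15;25m🬛[38;2;15;15;25m[48;2;35;35;50m🬰[0m
[38;2;15;15;25m[48;2;35;35;50m🬎[38;2;15;15;25m[48;2;35;35;50m🬎[38;2;255;100;100m[48;2;35;35;50m🬊[38;2;255;100;100m[48;2;35;35;50m🬝[38;2;255;100;100m[48;2;27;27;40m🬀[38;2;15;15;25m[48;2;35;35;50m🬎[38;2;35;35;50m[48;2;15;15;25m🬲[38;2;15;15;25m[48;2;35;35;50m🬎[38;2;35;35;50m[48;2;15;15;25m🬲[38;2;15;15;25m[48;2;35;35;50m🬎[0m
[38;2;15;15;25m[48;2;15;15;25m [38;2;15;15;25m[48;2;15;15;25m [38;2;35;35;50m[48;2;15;15;25m▌[38;2;15;15;25m[48;2;15;15;25m [38;2;35;35;50m[48;2;15;15;25m▌[38;2;15;15;25m[48;2;15;15;25m [38;2;35;35;50m[48;2;15;15;25m▌[38;2;15;15;25m[48;2;15;15;25m [38;2;35;35;50m[48;2;15;15;25m▌[38;2;15;15;25m[48;2;15;15;25m [0m
</frame>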